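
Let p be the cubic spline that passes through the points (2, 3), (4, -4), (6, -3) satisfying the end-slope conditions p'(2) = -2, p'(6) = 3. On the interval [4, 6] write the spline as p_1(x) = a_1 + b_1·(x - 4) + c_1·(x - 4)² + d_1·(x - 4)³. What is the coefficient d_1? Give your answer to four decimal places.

-0.1250

Let M_i = p''(x_i). Step sizes h_i = 2, 2; slopes of the chords Δ_i = (y_(i+1) - y_i)/h_i = -7/2, 1/2.
  2·M_0 + 8·M_1 + 2·M_2 = 6(Δ_1 - Δ_0) = 24
Clamped end conditions give two more equations: 2h_0·M_0 + h_0·M_1 = 6(Δ_0 - p'(2)) = -9 and h_1·M_1 + 2h_1·M_2 = 6(p'(6) - Δ_1) = 15.
Forward elimination and back-substitution give M_0 = -4, M_1 = 7/2, M_2 = 2.
On [4, 6], with p_1(x) = a_1 + b_1·(x - 4) + c_1·(x - 4)² + d_1·(x - 4)³: c_1 = M_1/2 = 7/4, d_1 = (M_2 - M_1)/(6h_1) = -1/8, b_1 = Δ_1 - h_1(2M_1 + M_2)/6 = -5/2.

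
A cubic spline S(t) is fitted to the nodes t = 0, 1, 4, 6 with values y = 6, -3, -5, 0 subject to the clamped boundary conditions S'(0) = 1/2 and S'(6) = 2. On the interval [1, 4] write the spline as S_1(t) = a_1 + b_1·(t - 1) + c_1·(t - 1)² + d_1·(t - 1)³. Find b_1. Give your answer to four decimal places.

Put m_i = S'' at the i-th knot. Here h = (1, 3, 2) and Δ = (-9, -2/3, 5/2), so the interior equations h_(i-1)·m_(i-1) + 2(h_(i-1)+h_i)·m_i + h_i·m_(i+1) = 6(Δ_i − Δ_(i-1)) read
  1·m_0 + 8·m_1 + 3·m_2 = 6(Δ_1 - Δ_0) = 50
  3·m_1 + 10·m_2 + 2·m_3 = 6(Δ_2 - Δ_1) = 19
Clamped end conditions give two more equations: 2h_0·m_0 + h_0·m_1 = 6(Δ_0 - S'(0)) = -57 and h_2·m_2 + 2h_2·m_3 = 6(S'(6) - Δ_2) = -3.
Hence m_0 = -2653/78, m_1 = 430/39, m_2 = -109/78, m_3 = -2/39.
On [1, 4], with S_1(t) = a_1 + b_1·(t - 1) + c_1·(t - 1)² + d_1·(t - 1)³: c_1 = m_1/2 = 215/39, d_1 = (m_2 - m_1)/(6h_1) = -323/468, b_1 = Δ_1 - h_1(2m_1 + m_2)/6 = -1715/156.

-10.9936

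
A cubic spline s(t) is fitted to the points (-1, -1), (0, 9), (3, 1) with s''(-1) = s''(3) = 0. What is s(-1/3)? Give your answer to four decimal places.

6.2531

Write M_i for s''(x_i). With h_i = 1, 3 and divided differences Δ_i = 10, -8/3, the continuity of s' gives the tridiagonal system
  1·M_0 + 8·M_1 + 3·M_2 = 6(Δ_1 - Δ_0) = -76
Natural end conditions: M_0 = M_2 = 0.
Solving the tridiagonal system: M_0 = 0, M_1 = -19/2, M_2 = 0.
On [-1, 0], s(t) = -1 + 139/12·(t + 1) + 0·(t + 1)² - 19/12·(t + 1)³.
With (t + 1) = 2/3: s(-1/3) = 1013/162.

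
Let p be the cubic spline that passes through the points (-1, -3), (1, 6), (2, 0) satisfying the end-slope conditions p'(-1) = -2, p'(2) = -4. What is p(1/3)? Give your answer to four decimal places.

3.9877

Put m_i = p'' at the i-th knot. Here h = (2, 1) and Δ = (9/2, -6), so the interior equations h_(i-1)·m_(i-1) + 2(h_(i-1)+h_i)·m_i + h_i·m_(i+1) = 6(Δ_i − Δ_(i-1)) read
  2·m_0 + 6·m_1 + 1·m_2 = 6(Δ_1 - Δ_0) = -63
Clamped end conditions give two more equations: 2h_0·m_0 + h_0·m_1 = 6(Δ_0 - p'(-1)) = 39 and h_1·m_1 + 2h_1·m_2 = 6(p'(2) - Δ_1) = 12.
Hence m_0 = 235/12, m_1 = -59/3, m_2 = 95/6.
On [-1, 1], p(t) = -3 - 2·(t + 1) + 235/24·(t + 1)² - 157/48·(t + 1)³.
With (t + 1) = 4/3: p(1/3) = 323/81.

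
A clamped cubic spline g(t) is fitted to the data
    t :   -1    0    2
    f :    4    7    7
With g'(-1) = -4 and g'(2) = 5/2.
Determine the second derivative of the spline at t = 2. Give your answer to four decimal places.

With M_i denoting the second derivative at x_i, h_i = 1, 2, and Δ_i = (y_(i+1) − y_i)/h_i = 3, 0:
  1·M_0 + 6·M_1 + 2·M_2 = 6(Δ_1 - Δ_0) = -18
Clamped end conditions give two more equations: 2h_0·M_0 + h_0·M_1 = 6(Δ_0 - g'(-1)) = 42 and h_1·M_1 + 2h_1·M_2 = 6(g'(2) - Δ_1) = 15.
Forward elimination and back-substitution give M_0 = 157/6, M_1 = -31/3, M_2 = 107/12.

8.9167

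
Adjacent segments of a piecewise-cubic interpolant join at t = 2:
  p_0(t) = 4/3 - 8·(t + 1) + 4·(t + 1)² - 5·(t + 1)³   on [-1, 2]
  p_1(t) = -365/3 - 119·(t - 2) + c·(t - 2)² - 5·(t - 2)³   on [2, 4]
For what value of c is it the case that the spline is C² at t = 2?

p_0''(t) = 8 - 30·(t + 1), so p_0''(2) = -82. On the right, p_1''(2) = 2c, so c = -41.

-41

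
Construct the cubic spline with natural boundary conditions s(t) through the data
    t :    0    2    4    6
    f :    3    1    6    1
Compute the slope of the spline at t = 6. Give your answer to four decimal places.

Let M_i = s''(x_i). Step sizes h_i = 2, 2, 2; slopes of the chords Δ_i = (y_(i+1) - y_i)/h_i = -1, 5/2, -5/2.
  2·M_0 + 8·M_1 + 2·M_2 = 6(Δ_1 - Δ_0) = 21
  2·M_1 + 8·M_2 + 2·M_3 = 6(Δ_2 - Δ_1) = -30
Natural end conditions: M_0 = M_3 = 0.
Hence M_0 = 0, M_1 = 19/5, M_2 = -47/10, M_3 = 0.
On [4, 6], s'(t) = b_2 + 2c_2·(t - 4) + 3d_2·(t - 4)² with b_2 = Δ_2 - h_2(2M_2 + M_3)/6 = 19/30, c_2 = M_2/2 = -47/20, d_2 = (M_3 - M_2)/(6h_2) = 47/120. So s'(6) = -61/15.

-4.0667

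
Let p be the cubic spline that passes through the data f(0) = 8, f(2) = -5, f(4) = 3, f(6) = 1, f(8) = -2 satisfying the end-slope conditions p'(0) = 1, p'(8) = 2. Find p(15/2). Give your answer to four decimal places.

-2.4068

With M_i denoting the second derivative at x_i, h_i = 2, 2, 2, 2, and Δ_i = (y_(i+1) − y_i)/h_i = -13/2, 4, -1, -3/2:
  2·M_0 + 8·M_1 + 2·M_2 = 6(Δ_1 - Δ_0) = 63
  2·M_1 + 8·M_2 + 2·M_3 = 6(Δ_2 - Δ_1) = -30
  2·M_2 + 8·M_3 + 2·M_4 = 6(Δ_3 - Δ_2) = -3
Clamped end conditions give two more equations: 2h_0·M_0 + h_0·M_1 = 6(Δ_0 - p'(0)) = -45 and h_3·M_3 + 2h_3·M_4 = 6(p'(8) - Δ_3) = 21.
Forward elimination and back-substitution give M_0 = -1031/56, M_1 = 401/28, M_2 = -59/8, M_3 = 5/28, M_4 = 289/56.
On [6, 8], p(x) = 1 - 187/56·(x - 6) + 5/56·(x - 6)² + 93/224·(x - 6)³.
With (x - 6) = 3/2: p(15/2) = -4313/1792.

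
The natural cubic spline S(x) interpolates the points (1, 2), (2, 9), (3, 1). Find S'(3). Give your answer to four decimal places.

Put m_i = S'' at the i-th knot. Here h = (1, 1) and Δ = (7, -8), so the interior equations h_(i-1)·m_(i-1) + 2(h_(i-1)+h_i)·m_i + h_i·m_(i+1) = 6(Δ_i − Δ_(i-1)) read
  1·m_0 + 4·m_1 + 1·m_2 = 6(Δ_1 - Δ_0) = -90
Natural end conditions: m_0 = m_2 = 0.
Hence m_0 = 0, m_1 = -45/2, m_2 = 0.
On [2, 3], S'(x) = b_1 + 2c_1·(x - 2) + 3d_1·(x - 2)² with b_1 = Δ_1 - h_1(2m_1 + m_2)/6 = -1/2, c_1 = m_1/2 = -45/4, d_1 = (m_2 - m_1)/(6h_1) = 15/4. So S'(3) = -47/4.

-11.7500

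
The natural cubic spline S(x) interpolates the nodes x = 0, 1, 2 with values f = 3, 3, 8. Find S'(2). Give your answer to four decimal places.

Put M_i = S'' at the i-th knot. Here h = (1, 1) and Δ = (0, 5), so the interior equations h_(i-1)·M_(i-1) + 2(h_(i-1)+h_i)·M_i + h_i·M_(i+1) = 6(Δ_i − Δ_(i-1)) read
  1·M_0 + 4·M_1 + 1·M_2 = 6(Δ_1 - Δ_0) = 30
Natural end conditions: M_0 = M_2 = 0.
Solving the tridiagonal system: M_0 = 0, M_1 = 15/2, M_2 = 0.
On [1, 2], S'(x) = b_1 + 2c_1·(x - 1) + 3d_1·(x - 1)² with b_1 = Δ_1 - h_1(2M_1 + M_2)/6 = 5/2, c_1 = M_1/2 = 15/4, d_1 = (M_2 - M_1)/(6h_1) = -5/4. So S'(2) = 25/4.

6.2500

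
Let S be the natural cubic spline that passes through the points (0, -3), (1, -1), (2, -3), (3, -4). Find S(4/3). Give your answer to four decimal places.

-1.4049

Write M_i for S''(x_i). With h_i = 1, 1, 1 and divided differences Δ_i = 2, -2, -1, the continuity of S' gives the tridiagonal system
  1·M_0 + 4·M_1 + 1·M_2 = 6(Δ_1 - Δ_0) = -24
  1·M_1 + 4·M_2 + 1·M_3 = 6(Δ_2 - Δ_1) = 6
Natural end conditions: M_0 = M_3 = 0.
Solving: M_0 = 0, M_1 = -34/5, M_2 = 16/5, M_3 = 0.
On [1, 2], S(x) = -1 - 4/15·(x - 1) - 17/5·(x - 1)² + 5/3·(x - 1)³.
With (x - 1) = 1/3: S(4/3) = -569/405.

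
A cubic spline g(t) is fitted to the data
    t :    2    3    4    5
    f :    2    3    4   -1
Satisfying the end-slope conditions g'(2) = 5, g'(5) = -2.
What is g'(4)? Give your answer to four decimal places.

-2.7333

Let m_i = g''(x_i). Step sizes h_i = 1, 1, 1; slopes of the chords Δ_i = (y_(i+1) - y_i)/h_i = 1, 1, -5.
  1·m_0 + 4·m_1 + 1·m_2 = 6(Δ_1 - Δ_0) = 0
  1·m_1 + 4·m_2 + 1·m_3 = 6(Δ_2 - Δ_1) = -36
Clamped end conditions give two more equations: 2h_0·m_0 + h_0·m_1 = 6(Δ_0 - g'(2)) = -24 and h_2·m_2 + 2h_2·m_3 = 6(g'(5) - Δ_2) = 18.
Solving the tridiagonal system: m_0 = -238/15, m_1 = 116/15, m_2 = -226/15, m_3 = 248/15.
On [4, 5], g'(t) = b_2 + 2c_2·(t - 4) + 3d_2·(t - 4)² with b_2 = Δ_2 - h_2(2m_2 + m_3)/6 = -41/15, c_2 = m_2/2 = -113/15, d_2 = (m_3 - m_2)/(6h_2) = 79/15. So g'(4) = -41/15.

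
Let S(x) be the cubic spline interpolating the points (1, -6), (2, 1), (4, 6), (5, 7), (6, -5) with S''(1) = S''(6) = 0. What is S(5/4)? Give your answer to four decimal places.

With M_i denoting the second derivative at x_i, h_i = 1, 2, 1, 1, and Δ_i = (y_(i+1) − y_i)/h_i = 7, 5/2, 1, -12:
  1·M_0 + 6·M_1 + 2·M_2 = 6(Δ_1 - Δ_0) = -27
  2·M_1 + 6·M_2 + 1·M_3 = 6(Δ_2 - Δ_1) = -9
  1·M_2 + 4·M_3 + 1·M_4 = 6(Δ_3 - Δ_2) = -78
Natural end conditions: M_0 = M_4 = 0.
Forward elimination and back-substitution give M_0 = 0, M_1 = -705/122, M_2 = 234/61, M_3 = -1248/61, M_4 = 0.
On [1, 2], S(x) = -6 + 1943/244·(x - 1) + 0·(x - 1)² - 235/244·(x - 1)³.
With (x - 1) = 1/4: S(5/4) = -62843/15616.

-4.0243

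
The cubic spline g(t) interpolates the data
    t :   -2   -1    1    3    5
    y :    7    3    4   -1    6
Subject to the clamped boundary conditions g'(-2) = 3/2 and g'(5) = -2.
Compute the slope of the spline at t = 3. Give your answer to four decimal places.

Write σ_i for g''(x_i). With h_i = 1, 2, 2, 2 and divided differences Δ_i = -4, 1/2, -5/2, 7/2, the continuity of g' gives the tridiagonal system
  1·σ_0 + 6·σ_1 + 2·σ_2 = 6(Δ_1 - Δ_0) = 27
  2·σ_1 + 8·σ_2 + 2·σ_3 = 6(Δ_2 - Δ_1) = -18
  2·σ_2 + 8·σ_3 + 2·σ_4 = 6(Δ_3 - Δ_2) = 36
Clamped end conditions give two more equations: 2h_0·σ_0 + h_0·σ_1 = 6(Δ_0 - g'(-2)) = -33 and h_3·σ_3 + 2h_3·σ_4 = 6(g'(5) - Δ_3) = -33.
Forward elimination and back-substitution give σ_0 = -1873/86, σ_1 = 454/43, σ_2 = -1253/172, σ_3 = 412/43, σ_4 = -2243/172.
On [3, 5], g'(t) = b_3 + 2c_3·(t - 3) + 3d_3·(t - 3)² with b_3 = Δ_3 - h_3(2σ_3 + σ_4)/6 = 251/172, c_3 = σ_3/2 = 206/43, d_3 = (σ_4 - σ_3)/(6h_3) = -1297/688. So g'(3) = 251/172.

1.4593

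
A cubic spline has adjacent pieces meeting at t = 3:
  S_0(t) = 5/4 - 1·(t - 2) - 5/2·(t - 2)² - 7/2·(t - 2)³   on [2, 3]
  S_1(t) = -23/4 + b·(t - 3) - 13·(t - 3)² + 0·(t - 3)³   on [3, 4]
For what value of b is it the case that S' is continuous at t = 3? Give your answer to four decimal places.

-16.5000

S_0'(t) = -1 - 5·(t - 2) - 21/2·(t - 2)², so S_0'(3) = -33/2. On the right, S_1'(3) = b, so b = -33/2.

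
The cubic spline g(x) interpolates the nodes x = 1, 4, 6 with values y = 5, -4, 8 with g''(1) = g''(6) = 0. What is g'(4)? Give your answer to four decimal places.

2.4000

With M_i denoting the second derivative at x_i, h_i = 3, 2, and Δ_i = (y_(i+1) − y_i)/h_i = -3, 6:
  3·M_0 + 10·M_1 + 2·M_2 = 6(Δ_1 - Δ_0) = 54
Natural end conditions: M_0 = M_2 = 0.
Forward elimination and back-substitution give M_0 = 0, M_1 = 27/5, M_2 = 0.
On [4, 6], g'(x) = b_1 + 2c_1·(x - 4) + 3d_1·(x - 4)² with b_1 = Δ_1 - h_1(2M_1 + M_2)/6 = 12/5, c_1 = M_1/2 = 27/10, d_1 = (M_2 - M_1)/(6h_1) = -9/20. So g'(4) = 12/5.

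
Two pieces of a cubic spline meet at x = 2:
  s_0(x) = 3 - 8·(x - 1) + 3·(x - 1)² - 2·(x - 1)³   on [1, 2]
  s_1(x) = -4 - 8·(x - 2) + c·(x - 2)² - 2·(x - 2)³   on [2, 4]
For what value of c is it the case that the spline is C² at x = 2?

s_0''(x) = 6 - 12·(x - 1), so s_0''(2) = -6. On the right, s_1''(2) = 2c, so c = -3.

-3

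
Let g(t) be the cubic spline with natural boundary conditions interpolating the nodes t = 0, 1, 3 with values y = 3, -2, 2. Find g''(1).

Write M_i for g''(x_i). With h_i = 1, 2 and divided differences Δ_i = -5, 2, the continuity of g' gives the tridiagonal system
  1·M_0 + 6·M_1 + 2·M_2 = 6(Δ_1 - Δ_0) = 42
Natural end conditions: M_0 = M_2 = 0.
Solving the tridiagonal system: M_0 = 0, M_1 = 7, M_2 = 0.

7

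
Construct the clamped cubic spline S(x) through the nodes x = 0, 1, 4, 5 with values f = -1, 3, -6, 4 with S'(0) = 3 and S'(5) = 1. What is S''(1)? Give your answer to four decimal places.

-13.8095

With m_i denoting the second derivative at x_i, h_i = 1, 3, 1, and Δ_i = (y_(i+1) − y_i)/h_i = 4, -3, 10:
  1·m_0 + 8·m_1 + 3·m_2 = 6(Δ_1 - Δ_0) = -42
  3·m_1 + 8·m_2 + 1·m_3 = 6(Δ_2 - Δ_1) = 78
Clamped end conditions give two more equations: 2h_0·m_0 + h_0·m_1 = 6(Δ_0 - S'(0)) = 6 and h_2·m_2 + 2h_2·m_3 = 6(S'(5) - Δ_2) = -54.
Solving: m_0 = 208/21, m_1 = -290/21, m_2 = 410/21, m_3 = -772/21.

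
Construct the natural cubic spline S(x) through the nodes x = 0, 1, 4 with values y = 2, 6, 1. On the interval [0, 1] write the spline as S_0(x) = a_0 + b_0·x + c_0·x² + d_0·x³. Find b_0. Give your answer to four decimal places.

4.7083

With m_i denoting the second derivative at x_i, h_i = 1, 3, and Δ_i = (y_(i+1) − y_i)/h_i = 4, -5/3:
  1·m_0 + 8·m_1 + 3·m_2 = 6(Δ_1 - Δ_0) = -34
Natural end conditions: m_0 = m_2 = 0.
Forward elimination and back-substitution give m_0 = 0, m_1 = -17/4, m_2 = 0.
On [0, 1], with S_0(x) = a_0 + b_0·x + c_0·x² + d_0·x³: c_0 = m_0/2 = 0, d_0 = (m_1 - m_0)/(6h_0) = -17/24, b_0 = Δ_0 - h_0(2m_0 + m_1)/6 = 113/24.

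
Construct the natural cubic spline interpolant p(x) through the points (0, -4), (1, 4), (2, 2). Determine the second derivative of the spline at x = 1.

Put M_i = p'' at the i-th knot. Here h = (1, 1) and Δ = (8, -2), so the interior equations h_(i-1)·M_(i-1) + 2(h_(i-1)+h_i)·M_i + h_i·M_(i+1) = 6(Δ_i − Δ_(i-1)) read
  1·M_0 + 4·M_1 + 1·M_2 = 6(Δ_1 - Δ_0) = -60
Natural end conditions: M_0 = M_2 = 0.
Solving: M_0 = 0, M_1 = -15, M_2 = 0.

-15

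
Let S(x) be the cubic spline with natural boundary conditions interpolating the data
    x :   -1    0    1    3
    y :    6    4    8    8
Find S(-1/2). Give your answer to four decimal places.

4.3478

Write m_i for S''(x_i). With h_i = 1, 1, 2 and divided differences Δ_i = -2, 4, 0, the continuity of S' gives the tridiagonal system
  1·m_0 + 4·m_1 + 1·m_2 = 6(Δ_1 - Δ_0) = 36
  1·m_1 + 6·m_2 + 2·m_3 = 6(Δ_2 - Δ_1) = -24
Natural end conditions: m_0 = m_3 = 0.
Forward elimination and back-substitution give m_0 = 0, m_1 = 240/23, m_2 = -132/23, m_3 = 0.
On [-1, 0], S(x) = 6 - 86/23·(x + 1) + 0·(x + 1)² + 40/23·(x + 1)³.
With (x + 1) = 1/2: S(-1/2) = 100/23.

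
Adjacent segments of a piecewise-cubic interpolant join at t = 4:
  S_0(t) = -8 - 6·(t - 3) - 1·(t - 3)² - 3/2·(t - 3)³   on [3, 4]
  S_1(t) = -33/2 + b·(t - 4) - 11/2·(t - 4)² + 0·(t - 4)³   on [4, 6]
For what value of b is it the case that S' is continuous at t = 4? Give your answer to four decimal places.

S_0'(t) = -6 - 2·(t - 3) - 9/2·(t - 3)², so S_0'(4) = -25/2. On the right, S_1'(4) = b, so b = -25/2.

-12.5000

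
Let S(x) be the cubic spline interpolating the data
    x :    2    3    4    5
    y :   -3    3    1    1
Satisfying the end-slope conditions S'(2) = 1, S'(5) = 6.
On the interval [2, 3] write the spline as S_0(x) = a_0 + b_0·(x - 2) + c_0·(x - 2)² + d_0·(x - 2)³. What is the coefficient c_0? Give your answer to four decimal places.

12.2667

Write M_i for S''(x_i). With h_i = 1, 1, 1 and divided differences Δ_i = 6, -2, 0, the continuity of S' gives the tridiagonal system
  1·M_0 + 4·M_1 + 1·M_2 = 6(Δ_1 - Δ_0) = -48
  1·M_1 + 4·M_2 + 1·M_3 = 6(Δ_2 - Δ_1) = 12
Clamped end conditions give two more equations: 2h_0·M_0 + h_0·M_1 = 6(Δ_0 - S'(2)) = 30 and h_2·M_2 + 2h_2·M_3 = 6(S'(5) - Δ_2) = 36.
Hence M_0 = 368/15, M_1 = -286/15, M_2 = 56/15, M_3 = 242/15.
On [2, 3], with S_0(x) = a_0 + b_0·(x - 2) + c_0·(x - 2)² + d_0·(x - 2)³: c_0 = M_0/2 = 184/15, d_0 = (M_1 - M_0)/(6h_0) = -109/15, b_0 = Δ_0 - h_0(2M_0 + M_1)/6 = 1.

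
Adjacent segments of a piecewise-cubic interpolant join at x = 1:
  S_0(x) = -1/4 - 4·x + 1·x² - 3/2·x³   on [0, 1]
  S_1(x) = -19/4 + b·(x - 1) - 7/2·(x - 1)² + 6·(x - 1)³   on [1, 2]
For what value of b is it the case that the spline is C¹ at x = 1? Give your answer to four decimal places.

-6.5000

S_0'(x) = -4 + 2·x - 9/2·x², so S_0'(1) = -13/2. On the right, S_1'(1) = b, so b = -13/2.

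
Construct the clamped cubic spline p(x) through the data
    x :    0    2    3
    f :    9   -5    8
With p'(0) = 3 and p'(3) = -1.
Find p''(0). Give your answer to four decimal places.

-36.3333

Let M_i = p''(x_i). Step sizes h_i = 2, 1; slopes of the chords Δ_i = (y_(i+1) - y_i)/h_i = -7, 13.
  2·M_0 + 6·M_1 + 1·M_2 = 6(Δ_1 - Δ_0) = 120
Clamped end conditions give two more equations: 2h_0·M_0 + h_0·M_1 = 6(Δ_0 - p'(0)) = -60 and h_1·M_1 + 2h_1·M_2 = 6(p'(3) - Δ_1) = -84.
Forward elimination and back-substitution give M_0 = -109/3, M_1 = 128/3, M_2 = -190/3.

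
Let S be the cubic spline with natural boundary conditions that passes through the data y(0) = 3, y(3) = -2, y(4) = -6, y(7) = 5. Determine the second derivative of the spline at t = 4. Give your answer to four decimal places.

Put M_i = S'' at the i-th knot. Here h = (3, 1, 3) and Δ = (-5/3, -4, 11/3), so the interior equations h_(i-1)·M_(i-1) + 2(h_(i-1)+h_i)·M_i + h_i·M_(i+1) = 6(Δ_i − Δ_(i-1)) read
  3·M_0 + 8·M_1 + 1·M_2 = 6(Δ_1 - Δ_0) = -14
  1·M_1 + 8·M_2 + 3·M_3 = 6(Δ_2 - Δ_1) = 46
Natural end conditions: M_0 = M_3 = 0.
Hence M_0 = 0, M_1 = -158/63, M_2 = 382/63, M_3 = 0.

6.0635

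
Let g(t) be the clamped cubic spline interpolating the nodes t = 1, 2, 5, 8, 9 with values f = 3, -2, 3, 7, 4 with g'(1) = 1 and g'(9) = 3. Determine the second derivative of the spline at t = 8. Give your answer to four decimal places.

Put M_i = g'' at the i-th knot. Here h = (1, 3, 3, 1) and Δ = (-5, 5/3, 4/3, -3), so the interior equations h_(i-1)·M_(i-1) + 2(h_(i-1)+h_i)·M_i + h_i·M_(i+1) = 6(Δ_i − Δ_(i-1)) read
  1·M_0 + 8·M_1 + 3·M_2 = 6(Δ_1 - Δ_0) = 40
  3·M_1 + 12·M_2 + 3·M_3 = 6(Δ_2 - Δ_1) = -2
  3·M_2 + 8·M_3 + 1·M_4 = 6(Δ_3 - Δ_2) = -26
Clamped end conditions give two more equations: 2h_0·M_0 + h_0·M_1 = 6(Δ_0 - g'(1)) = -36 and h_3·M_3 + 2h_3·M_4 = 6(g'(9) - Δ_3) = 36.
Forward elimination and back-substitution give M_0 = -881/40, M_1 = 161/20, M_2 = -19/24, M_3 = -111/20, M_4 = 831/40.

-5.5500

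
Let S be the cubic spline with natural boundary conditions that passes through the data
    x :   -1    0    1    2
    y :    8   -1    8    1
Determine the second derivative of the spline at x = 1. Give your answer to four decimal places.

Write σ_i for S''(x_i). With h_i = 1, 1, 1 and divided differences Δ_i = -9, 9, -7, the continuity of S' gives the tridiagonal system
  1·σ_0 + 4·σ_1 + 1·σ_2 = 6(Δ_1 - Δ_0) = 108
  1·σ_1 + 4·σ_2 + 1·σ_3 = 6(Δ_2 - Δ_1) = -96
Natural end conditions: σ_0 = σ_3 = 0.
Hence σ_0 = 0, σ_1 = 176/5, σ_2 = -164/5, σ_3 = 0.

-32.8000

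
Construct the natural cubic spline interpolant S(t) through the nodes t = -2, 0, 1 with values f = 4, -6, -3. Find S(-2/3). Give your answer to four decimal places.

-4.6420

Put M_i = S'' at the i-th knot. Here h = (2, 1) and Δ = (-5, 3), so the interior equations h_(i-1)·M_(i-1) + 2(h_(i-1)+h_i)·M_i + h_i·M_(i+1) = 6(Δ_i − Δ_(i-1)) read
  2·M_0 + 6·M_1 + 1·M_2 = 6(Δ_1 - Δ_0) = 48
Natural end conditions: M_0 = M_2 = 0.
Hence M_0 = 0, M_1 = 8, M_2 = 0.
On [-2, 0], S(t) = 4 - 23/3·(t + 2) + 0·(t + 2)² + 2/3·(t + 2)³.
With (t + 2) = 4/3: S(-2/3) = -376/81.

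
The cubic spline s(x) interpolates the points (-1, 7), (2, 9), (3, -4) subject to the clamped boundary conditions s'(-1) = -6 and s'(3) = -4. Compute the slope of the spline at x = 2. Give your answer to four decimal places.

-12.1250

Let m_i = s''(x_i). Step sizes h_i = 3, 1; slopes of the chords Δ_i = (y_(i+1) - y_i)/h_i = 2/3, -13.
  3·m_0 + 8·m_1 + 1·m_2 = 6(Δ_1 - Δ_0) = -82
Clamped end conditions give two more equations: 2h_0·m_0 + h_0·m_1 = 6(Δ_0 - s'(-1)) = 40 and h_1·m_1 + 2h_1·m_2 = 6(s'(3) - Δ_1) = 54.
Solving: m_0 = 209/12, m_1 = -43/2, m_2 = 151/4.
On [2, 3], s'(x) = b_1 + 2c_1·(x - 2) + 3d_1·(x - 2)² with b_1 = Δ_1 - h_1(2m_1 + m_2)/6 = -97/8, c_1 = m_1/2 = -43/4, d_1 = (m_2 - m_1)/(6h_1) = 79/8. So s'(2) = -97/8.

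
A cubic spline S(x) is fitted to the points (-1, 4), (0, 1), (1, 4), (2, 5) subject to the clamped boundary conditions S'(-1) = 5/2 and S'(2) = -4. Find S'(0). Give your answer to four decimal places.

-1.7333

Write M_i for S''(x_i). With h_i = 1, 1, 1 and divided differences Δ_i = -3, 3, 1, the continuity of S' gives the tridiagonal system
  1·M_0 + 4·M_1 + 1·M_2 = 6(Δ_1 - Δ_0) = 36
  1·M_1 + 4·M_2 + 1·M_3 = 6(Δ_2 - Δ_1) = -12
Clamped end conditions give two more equations: 2h_0·M_0 + h_0·M_1 = 6(Δ_0 - S'(-1)) = -33 and h_2·M_2 + 2h_2·M_3 = 6(S'(2) - Δ_2) = -30.
Solving: M_0 = -368/15, M_1 = 241/15, M_2 = -56/15, M_3 = -197/15.
On [0, 1], S'(x) = b_1 + 2c_1·x + 3d_1·x² with b_1 = Δ_1 - h_1(2M_1 + M_2)/6 = -26/15, c_1 = M_1/2 = 241/30, d_1 = (M_2 - M_1)/(6h_1) = -33/10. So S'(0) = -26/15.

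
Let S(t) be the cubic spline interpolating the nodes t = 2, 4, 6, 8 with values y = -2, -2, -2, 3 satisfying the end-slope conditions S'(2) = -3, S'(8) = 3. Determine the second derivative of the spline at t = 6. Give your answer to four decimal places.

2.5000

With σ_i denoting the second derivative at x_i, h_i = 2, 2, 2, and Δ_i = (y_(i+1) − y_i)/h_i = 0, 0, 5/2:
  2·σ_0 + 8·σ_1 + 2·σ_2 = 6(Δ_1 - Δ_0) = 0
  2·σ_1 + 8·σ_2 + 2·σ_3 = 6(Δ_2 - Δ_1) = 15
Clamped end conditions give two more equations: 2h_0·σ_0 + h_0·σ_1 = 6(Δ_0 - S'(2)) = 18 and h_2·σ_2 + 2h_2·σ_3 = 6(S'(8) - Δ_2) = 3.
Forward elimination and back-substitution give σ_0 = 11/2, σ_1 = -2, σ_2 = 5/2, σ_3 = -1/2.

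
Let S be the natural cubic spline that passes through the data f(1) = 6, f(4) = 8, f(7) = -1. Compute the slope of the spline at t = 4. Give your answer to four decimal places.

-1.1667

With M_i denoting the second derivative at x_i, h_i = 3, 3, and Δ_i = (y_(i+1) − y_i)/h_i = 2/3, -3:
  3·M_0 + 12·M_1 + 3·M_2 = 6(Δ_1 - Δ_0) = -22
Natural end conditions: M_0 = M_2 = 0.
Solving the tridiagonal system: M_0 = 0, M_1 = -11/6, M_2 = 0.
On [4, 7], S'(t) = b_1 + 2c_1·(t - 4) + 3d_1·(t - 4)² with b_1 = Δ_1 - h_1(2M_1 + M_2)/6 = -7/6, c_1 = M_1/2 = -11/12, d_1 = (M_2 - M_1)/(6h_1) = 11/108. So S'(4) = -7/6.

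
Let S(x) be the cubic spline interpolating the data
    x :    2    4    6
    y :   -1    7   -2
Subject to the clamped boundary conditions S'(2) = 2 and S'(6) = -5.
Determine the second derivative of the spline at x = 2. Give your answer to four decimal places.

Put M_i = S'' at the i-th knot. Here h = (2, 2) and Δ = (4, -9/2), so the interior equations h_(i-1)·M_(i-1) + 2(h_(i-1)+h_i)·M_i + h_i·M_(i+1) = 6(Δ_i − Δ_(i-1)) read
  2·M_0 + 8·M_1 + 2·M_2 = 6(Δ_1 - Δ_0) = -51
Clamped end conditions give two more equations: 2h_0·M_0 + h_0·M_1 = 6(Δ_0 - S'(2)) = 12 and h_1·M_1 + 2h_1·M_2 = 6(S'(6) - Δ_1) = -3.
Hence M_0 = 61/8, M_1 = -37/4, M_2 = 31/8.

7.6250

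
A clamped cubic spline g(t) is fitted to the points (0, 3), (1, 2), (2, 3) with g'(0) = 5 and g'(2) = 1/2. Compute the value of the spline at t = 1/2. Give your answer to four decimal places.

3.2969

With σ_i denoting the second derivative at x_i, h_i = 1, 1, and Δ_i = (y_(i+1) − y_i)/h_i = -1, 1:
  1·σ_0 + 4·σ_1 + 1·σ_2 = 6(Δ_1 - Δ_0) = 12
Clamped end conditions give two more equations: 2h_0·σ_0 + h_0·σ_1 = 6(Δ_0 - g'(0)) = -36 and h_1·σ_1 + 2h_1·σ_2 = 6(g'(2) - Δ_1) = -3.
Forward elimination and back-substitution give σ_0 = -93/4, σ_1 = 21/2, σ_2 = -27/4.
On [0, 1], g(t) = 3 + 5·t - 93/8·t² + 45/8·t³.
With t = 1/2: g(1/2) = 211/64.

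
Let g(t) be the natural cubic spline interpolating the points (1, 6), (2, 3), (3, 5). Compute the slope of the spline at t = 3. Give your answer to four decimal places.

With M_i denoting the second derivative at x_i, h_i = 1, 1, and Δ_i = (y_(i+1) − y_i)/h_i = -3, 2:
  1·M_0 + 4·M_1 + 1·M_2 = 6(Δ_1 - Δ_0) = 30
Natural end conditions: M_0 = M_2 = 0.
Solving: M_0 = 0, M_1 = 15/2, M_2 = 0.
On [2, 3], g'(t) = b_1 + 2c_1·(t - 2) + 3d_1·(t - 2)² with b_1 = Δ_1 - h_1(2M_1 + M_2)/6 = -1/2, c_1 = M_1/2 = 15/4, d_1 = (M_2 - M_1)/(6h_1) = -5/4. So g'(3) = 13/4.

3.2500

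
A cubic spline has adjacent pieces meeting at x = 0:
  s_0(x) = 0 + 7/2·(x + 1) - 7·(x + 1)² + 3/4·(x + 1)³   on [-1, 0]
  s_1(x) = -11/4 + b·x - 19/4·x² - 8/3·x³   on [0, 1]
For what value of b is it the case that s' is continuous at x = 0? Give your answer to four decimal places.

s_0'(x) = 7/2 - 14·(x + 1) + 9/4·(x + 1)², so s_0'(0) = -33/4. On the right, s_1'(0) = b, so b = -33/4.

-8.2500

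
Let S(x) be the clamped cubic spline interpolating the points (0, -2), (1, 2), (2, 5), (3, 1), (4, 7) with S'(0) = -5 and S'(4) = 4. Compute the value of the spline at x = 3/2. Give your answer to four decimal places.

4.7589

Write m_i for S''(x_i). With h_i = 1, 1, 1, 1 and divided differences Δ_i = 4, 3, -4, 6, the continuity of S' gives the tridiagonal system
  1·m_0 + 4·m_1 + 1·m_2 = 6(Δ_1 - Δ_0) = -6
  1·m_1 + 4·m_2 + 1·m_3 = 6(Δ_2 - Δ_1) = -42
  1·m_2 + 4·m_3 + 1·m_4 = 6(Δ_3 - Δ_2) = 60
Clamped end conditions give two more equations: 2h_0·m_0 + h_0·m_1 = 6(Δ_0 - S'(0)) = 54 and h_3·m_3 + 2h_3·m_4 = 6(S'(4) - Δ_3) = -12.
Hence m_0 = 207/7, m_1 = -36/7, m_2 = -15, m_3 = 162/7, m_4 = -123/7.
On [1, 2], S(x) = 2 + 101/14·(x - 1) - 18/7·(x - 1)² - 23/14·(x - 1)³.
With (x - 1) = 1/2: S(3/2) = 533/112.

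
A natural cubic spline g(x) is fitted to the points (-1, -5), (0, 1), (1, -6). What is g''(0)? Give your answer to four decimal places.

Write M_i for g''(x_i). With h_i = 1, 1 and divided differences Δ_i = 6, -7, the continuity of g' gives the tridiagonal system
  1·M_0 + 4·M_1 + 1·M_2 = 6(Δ_1 - Δ_0) = -78
Natural end conditions: M_0 = M_2 = 0.
Solving the tridiagonal system: M_0 = 0, M_1 = -39/2, M_2 = 0.

-19.5000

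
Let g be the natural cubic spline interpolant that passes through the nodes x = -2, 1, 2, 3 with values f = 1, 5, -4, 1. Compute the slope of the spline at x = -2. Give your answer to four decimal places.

6.6882

With σ_i denoting the second derivative at x_i, h_i = 3, 1, 1, and Δ_i = (y_(i+1) − y_i)/h_i = 4/3, -9, 5:
  3·σ_0 + 8·σ_1 + 1·σ_2 = 6(Δ_1 - Δ_0) = -62
  1·σ_1 + 4·σ_2 + 1·σ_3 = 6(Δ_2 - Δ_1) = 84
Natural end conditions: σ_0 = σ_3 = 0.
Solving: σ_0 = 0, σ_1 = -332/31, σ_2 = 734/31, σ_3 = 0.
On [-2, 1], g'(x) = b_0 + 2c_0·(x + 2) + 3d_0·(x + 2)² with b_0 = Δ_0 - h_0(2σ_0 + σ_1)/6 = 622/93, c_0 = σ_0/2 = 0, d_0 = (σ_1 - σ_0)/(6h_0) = -166/279. So g'(-2) = 622/93.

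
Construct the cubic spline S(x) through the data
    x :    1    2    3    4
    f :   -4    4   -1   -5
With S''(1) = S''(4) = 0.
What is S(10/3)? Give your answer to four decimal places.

-2.7531

Put M_i = S'' at the i-th knot. Here h = (1, 1, 1) and Δ = (8, -5, -4), so the interior equations h_(i-1)·M_(i-1) + 2(h_(i-1)+h_i)·M_i + h_i·M_(i+1) = 6(Δ_i − Δ_(i-1)) read
  1·M_0 + 4·M_1 + 1·M_2 = 6(Δ_1 - Δ_0) = -78
  1·M_1 + 4·M_2 + 1·M_3 = 6(Δ_2 - Δ_1) = 6
Natural end conditions: M_0 = M_3 = 0.
Hence M_0 = 0, M_1 = -106/5, M_2 = 34/5, M_3 = 0.
On [3, 4], S(x) = -1 - 94/15·(x - 3) + 17/5·(x - 3)² - 17/15·(x - 3)³.
With (x - 3) = 1/3: S(10/3) = -223/81.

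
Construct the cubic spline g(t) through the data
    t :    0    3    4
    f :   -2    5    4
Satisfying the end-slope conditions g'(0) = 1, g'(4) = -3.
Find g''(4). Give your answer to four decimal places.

Let m_i = g''(x_i). Step sizes h_i = 3, 1; slopes of the chords Δ_i = (y_(i+1) - y_i)/h_i = 7/3, -1.
  3·m_0 + 8·m_1 + 1·m_2 = 6(Δ_1 - Δ_0) = -20
Clamped end conditions give two more equations: 2h_0·m_0 + h_0·m_1 = 6(Δ_0 - g'(0)) = 8 and h_1·m_1 + 2h_1·m_2 = 6(g'(4) - Δ_1) = -12.
Solving: m_0 = 17/6, m_1 = -3, m_2 = -9/2.

-4.5000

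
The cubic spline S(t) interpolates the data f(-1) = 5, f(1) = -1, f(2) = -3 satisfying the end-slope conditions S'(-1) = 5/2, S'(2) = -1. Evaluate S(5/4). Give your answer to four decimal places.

Write M_i for S''(x_i). With h_i = 2, 1 and divided differences Δ_i = -3, -2, the continuity of S' gives the tridiagonal system
  2·M_0 + 6·M_1 + 1·M_2 = 6(Δ_1 - Δ_0) = 6
Clamped end conditions give two more equations: 2h_0·M_0 + h_0·M_1 = 6(Δ_0 - S'(-1)) = -33 and h_1·M_1 + 2h_1·M_2 = 6(S'(2) - Δ_1) = 6.
Solving the tridiagonal system: M_0 = -125/12, M_1 = 13/3, M_2 = 5/6.
On [1, 2], S(t) = -1 - 43/12·(t - 1) + 13/6·(t - 1)² - 7/12·(t - 1)³.
With (t - 1) = 1/4: S(5/4) = -453/256.

-1.7695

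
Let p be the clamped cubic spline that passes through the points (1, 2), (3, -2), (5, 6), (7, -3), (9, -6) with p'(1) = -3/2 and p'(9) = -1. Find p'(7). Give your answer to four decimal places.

With M_i denoting the second derivative at x_i, h_i = 2, 2, 2, 2, and Δ_i = (y_(i+1) − y_i)/h_i = -2, 4, -9/2, -3/2:
  2·M_0 + 8·M_1 + 2·M_2 = 6(Δ_1 - Δ_0) = 36
  2·M_1 + 8·M_2 + 2·M_3 = 6(Δ_2 - Δ_1) = -51
  2·M_2 + 8·M_3 + 2·M_4 = 6(Δ_3 - Δ_2) = 18
Clamped end conditions give two more equations: 2h_0·M_0 + h_0·M_1 = 6(Δ_0 - p'(1)) = -3 and h_3·M_3 + 2h_3·M_4 = 6(p'(9) - Δ_3) = 3.
Forward elimination and back-substitution give M_0 = -77/16, M_1 = 65/8, M_2 = -155/16, M_3 = 41/8, M_4 = -29/16.
On [7, 9], p'(x) = b_3 + 2c_3·(x - 7) + 3d_3·(x - 7)² with b_3 = Δ_3 - h_3(2M_3 + M_4)/6 = -69/16, c_3 = M_3/2 = 41/16, d_3 = (M_4 - M_3)/(6h_3) = -37/64. So p'(7) = -69/16.

-4.3125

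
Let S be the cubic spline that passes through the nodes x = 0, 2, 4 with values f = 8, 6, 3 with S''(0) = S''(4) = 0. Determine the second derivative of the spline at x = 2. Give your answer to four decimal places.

With M_i denoting the second derivative at x_i, h_i = 2, 2, and Δ_i = (y_(i+1) − y_i)/h_i = -1, -3/2:
  2·M_0 + 8·M_1 + 2·M_2 = 6(Δ_1 - Δ_0) = -3
Natural end conditions: M_0 = M_2 = 0.
Solving the tridiagonal system: M_0 = 0, M_1 = -3/8, M_2 = 0.

-0.3750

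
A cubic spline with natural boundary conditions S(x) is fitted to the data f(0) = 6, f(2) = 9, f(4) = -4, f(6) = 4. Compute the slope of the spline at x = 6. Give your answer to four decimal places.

With M_i denoting the second derivative at x_i, h_i = 2, 2, 2, and Δ_i = (y_(i+1) − y_i)/h_i = 3/2, -13/2, 4:
  2·M_0 + 8·M_1 + 2·M_2 = 6(Δ_1 - Δ_0) = -48
  2·M_1 + 8·M_2 + 2·M_3 = 6(Δ_2 - Δ_1) = 63
Natural end conditions: M_0 = M_3 = 0.
Solving: M_0 = 0, M_1 = -17/2, M_2 = 10, M_3 = 0.
On [4, 6], S'(x) = b_2 + 2c_2·(x - 4) + 3d_2·(x - 4)² with b_2 = Δ_2 - h_2(2M_2 + M_3)/6 = -8/3, c_2 = M_2/2 = 5, d_2 = (M_3 - M_2)/(6h_2) = -5/6. So S'(6) = 22/3.

7.3333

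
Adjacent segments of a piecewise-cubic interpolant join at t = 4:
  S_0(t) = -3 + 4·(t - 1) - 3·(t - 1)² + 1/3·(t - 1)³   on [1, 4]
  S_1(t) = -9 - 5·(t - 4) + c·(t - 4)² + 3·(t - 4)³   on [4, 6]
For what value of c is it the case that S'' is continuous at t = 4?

0

S_0''(t) = -6 + 2·(t - 1), so S_0''(4) = 0. On the right, S_1''(4) = 2c, so c = 0.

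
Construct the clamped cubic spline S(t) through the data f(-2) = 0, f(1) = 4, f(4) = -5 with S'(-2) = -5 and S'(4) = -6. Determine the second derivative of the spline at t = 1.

Put σ_i = S'' at the i-th knot. Here h = (3, 3) and Δ = (4/3, -3), so the interior equations h_(i-1)·σ_(i-1) + 2(h_(i-1)+h_i)·σ_i + h_i·σ_(i+1) = 6(Δ_i − Δ_(i-1)) read
  3·σ_0 + 12·σ_1 + 3·σ_2 = 6(Δ_1 - Δ_0) = -26
Clamped end conditions give two more equations: 2h_0·σ_0 + h_0·σ_1 = 6(Δ_0 - S'(-2)) = 38 and h_1·σ_1 + 2h_1·σ_2 = 6(S'(4) - Δ_1) = -18.
Solving the tridiagonal system: σ_0 = 25/3, σ_1 = -4, σ_2 = -1.

-4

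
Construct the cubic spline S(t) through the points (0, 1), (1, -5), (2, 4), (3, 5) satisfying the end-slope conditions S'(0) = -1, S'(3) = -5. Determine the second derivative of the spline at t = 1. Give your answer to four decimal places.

Write M_i for S''(x_i). With h_i = 1, 1, 1 and divided differences Δ_i = -6, 9, 1, the continuity of S' gives the tridiagonal system
  1·M_0 + 4·M_1 + 1·M_2 = 6(Δ_1 - Δ_0) = 90
  1·M_1 + 4·M_2 + 1·M_3 = 6(Δ_2 - Δ_1) = -48
Clamped end conditions give two more equations: 2h_0·M_0 + h_0·M_1 = 6(Δ_0 - S'(0)) = -30 and h_2·M_2 + 2h_2·M_3 = 6(S'(3) - Δ_2) = -36.
Solving the tridiagonal system: M_0 = -98/3, M_1 = 106/3, M_2 = -56/3, M_3 = -26/3.

35.3333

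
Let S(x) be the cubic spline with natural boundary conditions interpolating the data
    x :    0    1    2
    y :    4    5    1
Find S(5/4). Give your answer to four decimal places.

4.4102

Put M_i = S'' at the i-th knot. Here h = (1, 1) and Δ = (1, -4), so the interior equations h_(i-1)·M_(i-1) + 2(h_(i-1)+h_i)·M_i + h_i·M_(i+1) = 6(Δ_i − Δ_(i-1)) read
  1·M_0 + 4·M_1 + 1·M_2 = 6(Δ_1 - Δ_0) = -30
Natural end conditions: M_0 = M_2 = 0.
Hence M_0 = 0, M_1 = -15/2, M_2 = 0.
On [1, 2], S(x) = 5 - 3/2·(x - 1) - 15/4·(x - 1)² + 5/4·(x - 1)³.
With (x - 1) = 1/4: S(5/4) = 1129/256.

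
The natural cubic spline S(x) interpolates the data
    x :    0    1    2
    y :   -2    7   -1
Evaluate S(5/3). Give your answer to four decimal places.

Put M_i = S'' at the i-th knot. Here h = (1, 1) and Δ = (9, -8), so the interior equations h_(i-1)·M_(i-1) + 2(h_(i-1)+h_i)·M_i + h_i·M_(i+1) = 6(Δ_i − Δ_(i-1)) read
  1·M_0 + 4·M_1 + 1·M_2 = 6(Δ_1 - Δ_0) = -102
Natural end conditions: M_0 = M_2 = 0.
Solving: M_0 = 0, M_1 = -51/2, M_2 = 0.
On [1, 2], S(x) = 7 + 1/2·(x - 1) - 51/4·(x - 1)² + 17/4·(x - 1)³.
With (x - 1) = 2/3: S(5/3) = 79/27.

2.9259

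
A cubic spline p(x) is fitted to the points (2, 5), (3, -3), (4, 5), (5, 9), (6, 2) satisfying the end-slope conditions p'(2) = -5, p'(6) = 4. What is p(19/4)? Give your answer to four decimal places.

9.7227

Put m_i = p'' at the i-th knot. Here h = (1, 1, 1, 1) and Δ = (-8, 8, 4, -7), so the interior equations h_(i-1)·m_(i-1) + 2(h_(i-1)+h_i)·m_i + h_i·m_(i+1) = 6(Δ_i − Δ_(i-1)) read
  1·m_0 + 4·m_1 + 1·m_2 = 6(Δ_1 - Δ_0) = 96
  1·m_1 + 4·m_2 + 1·m_3 = 6(Δ_2 - Δ_1) = -24
  1·m_2 + 4·m_3 + 1·m_4 = 6(Δ_3 - Δ_2) = -66
Clamped end conditions give two more equations: 2h_0·m_0 + h_0·m_1 = 6(Δ_0 - p'(2)) = -18 and h_3·m_3 + 2h_3·m_4 = 6(p'(6) - Δ_3) = 66.
Solving: m_0 = -351/14, m_1 = 225/7, m_2 = -15/2, m_3 = -183/7, m_4 = 645/14.
On [4, 5], p(x) = 5 + 76/7·(x - 4) - 15/4·(x - 4)² - 87/28·(x - 4)³.
With (x - 4) = 3/4: p(19/4) = 2489/256.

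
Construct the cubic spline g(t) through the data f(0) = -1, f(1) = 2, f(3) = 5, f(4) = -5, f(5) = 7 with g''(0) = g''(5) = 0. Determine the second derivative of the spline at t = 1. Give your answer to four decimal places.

4.9918

Write σ_i for g''(x_i). With h_i = 1, 2, 1, 1 and divided differences Δ_i = 3, 3/2, -10, 12, the continuity of g' gives the tridiagonal system
  1·σ_0 + 6·σ_1 + 2·σ_2 = 6(Δ_1 - Δ_0) = -9
  2·σ_1 + 6·σ_2 + 1·σ_3 = 6(Δ_2 - Δ_1) = -69
  1·σ_2 + 4·σ_3 + 1·σ_4 = 6(Δ_3 - Δ_2) = 132
Natural end conditions: σ_0 = σ_4 = 0.
Solving: σ_0 = 0, σ_1 = 609/122, σ_2 = -1188/61, σ_3 = 2310/61, σ_4 = 0.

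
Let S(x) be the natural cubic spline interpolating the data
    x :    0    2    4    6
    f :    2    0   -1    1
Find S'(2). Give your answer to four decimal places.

Write M_i for S''(x_i). With h_i = 2, 2, 2 and divided differences Δ_i = -1, -1/2, 1, the continuity of S' gives the tridiagonal system
  2·M_0 + 8·M_1 + 2·M_2 = 6(Δ_1 - Δ_0) = 3
  2·M_1 + 8·M_2 + 2·M_3 = 6(Δ_2 - Δ_1) = 9
Natural end conditions: M_0 = M_3 = 0.
Solving the tridiagonal system: M_0 = 0, M_1 = 1/10, M_2 = 11/10, M_3 = 0.
On [2, 4], S'(x) = b_1 + 2c_1·(x - 2) + 3d_1·(x - 2)² with b_1 = Δ_1 - h_1(2M_1 + M_2)/6 = -14/15, c_1 = M_1/2 = 1/20, d_1 = (M_2 - M_1)/(6h_1) = 1/12. So S'(2) = -14/15.

-0.9333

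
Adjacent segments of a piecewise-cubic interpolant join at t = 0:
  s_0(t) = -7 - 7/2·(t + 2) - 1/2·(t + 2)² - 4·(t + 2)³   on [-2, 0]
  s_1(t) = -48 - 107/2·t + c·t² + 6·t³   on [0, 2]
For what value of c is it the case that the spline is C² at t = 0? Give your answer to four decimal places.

s_0''(t) = -1 - 24·(t + 2), so s_0''(0) = -49. On the right, s_1''(0) = 2c, so c = -49/2.

-24.5000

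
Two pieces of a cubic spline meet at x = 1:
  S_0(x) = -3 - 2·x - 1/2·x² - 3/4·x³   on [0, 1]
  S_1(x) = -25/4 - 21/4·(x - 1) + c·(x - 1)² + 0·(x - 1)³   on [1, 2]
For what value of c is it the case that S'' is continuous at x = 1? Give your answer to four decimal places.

S_0''(x) = -1 - 9/2·x, so S_0''(1) = -11/2. On the right, S_1''(1) = 2c, so c = -11/4.

-2.7500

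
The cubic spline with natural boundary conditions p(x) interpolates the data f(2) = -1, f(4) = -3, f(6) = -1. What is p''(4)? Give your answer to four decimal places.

Write M_i for p''(x_i). With h_i = 2, 2 and divided differences Δ_i = -1, 1, the continuity of p' gives the tridiagonal system
  2·M_0 + 8·M_1 + 2·M_2 = 6(Δ_1 - Δ_0) = 12
Natural end conditions: M_0 = M_2 = 0.
Hence M_0 = 0, M_1 = 3/2, M_2 = 0.

1.5000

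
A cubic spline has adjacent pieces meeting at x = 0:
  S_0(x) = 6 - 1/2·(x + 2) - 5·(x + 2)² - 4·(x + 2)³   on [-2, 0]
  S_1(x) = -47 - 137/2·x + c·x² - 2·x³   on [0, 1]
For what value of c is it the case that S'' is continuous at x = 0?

S_0''(x) = -10 - 24·(x + 2), so S_0''(0) = -58. On the right, S_1''(0) = 2c, so c = -29.

-29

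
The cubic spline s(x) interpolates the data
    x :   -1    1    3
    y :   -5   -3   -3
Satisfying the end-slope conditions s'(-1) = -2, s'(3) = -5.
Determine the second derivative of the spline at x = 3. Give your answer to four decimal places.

With σ_i denoting the second derivative at x_i, h_i = 2, 2, and Δ_i = (y_(i+1) − y_i)/h_i = 1, 0:
  2·σ_0 + 8·σ_1 + 2·σ_2 = 6(Δ_1 - Δ_0) = -6
Clamped end conditions give two more equations: 2h_0·σ_0 + h_0·σ_1 = 6(Δ_0 - s'(-1)) = 18 and h_1·σ_1 + 2h_1·σ_2 = 6(s'(3) - Δ_1) = -30.
Hence σ_0 = 9/2, σ_1 = 0, σ_2 = -15/2.

-7.5000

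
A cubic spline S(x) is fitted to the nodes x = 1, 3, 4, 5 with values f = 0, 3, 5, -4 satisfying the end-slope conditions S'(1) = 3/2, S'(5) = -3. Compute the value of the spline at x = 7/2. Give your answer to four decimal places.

Let M_i = S''(x_i). Step sizes h_i = 2, 1, 1; slopes of the chords Δ_i = (y_(i+1) - y_i)/h_i = 3/2, 2, -9.
  2·M_0 + 6·M_1 + 1·M_2 = 6(Δ_1 - Δ_0) = 3
  1·M_1 + 4·M_2 + 1·M_3 = 6(Δ_2 - Δ_1) = -66
Clamped end conditions give two more equations: 2h_0·M_0 + h_0·M_1 = 6(Δ_0 - S'(1)) = 0 and h_2·M_2 + 2h_2·M_3 = 6(S'(5) - Δ_2) = 36.
Solving: M_0 = -63/22, M_1 = 63/11, M_2 = -282/11, M_3 = 339/11.
On [3, 4], S(x) = 3 + 48/11·(x - 3) + 63/22·(x - 3)² - 115/22·(x - 3)³.
With (x - 3) = 1/2: S(7/2) = 923/176.

5.2443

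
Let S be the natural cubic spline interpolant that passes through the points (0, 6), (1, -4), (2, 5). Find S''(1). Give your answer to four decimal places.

28.5000

Let σ_i = S''(x_i). Step sizes h_i = 1, 1; slopes of the chords Δ_i = (y_(i+1) - y_i)/h_i = -10, 9.
  1·σ_0 + 4·σ_1 + 1·σ_2 = 6(Δ_1 - Δ_0) = 114
Natural end conditions: σ_0 = σ_2 = 0.
Hence σ_0 = 0, σ_1 = 57/2, σ_2 = 0.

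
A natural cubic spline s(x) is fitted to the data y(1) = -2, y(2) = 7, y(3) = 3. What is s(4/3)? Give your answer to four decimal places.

1.9630

Let σ_i = s''(x_i). Step sizes h_i = 1, 1; slopes of the chords Δ_i = (y_(i+1) - y_i)/h_i = 9, -4.
  1·σ_0 + 4·σ_1 + 1·σ_2 = 6(Δ_1 - Δ_0) = -78
Natural end conditions: σ_0 = σ_2 = 0.
Solving: σ_0 = 0, σ_1 = -39/2, σ_2 = 0.
On [1, 2], s(x) = -2 + 49/4·(x - 1) + 0·(x - 1)² - 13/4·(x - 1)³.
With (x - 1) = 1/3: s(4/3) = 53/27.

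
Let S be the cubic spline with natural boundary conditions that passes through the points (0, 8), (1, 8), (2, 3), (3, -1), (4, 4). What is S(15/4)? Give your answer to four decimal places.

Put σ_i = S'' at the i-th knot. Here h = (1, 1, 1, 1) and Δ = (0, -5, -4, 5), so the interior equations h_(i-1)·σ_(i-1) + 2(h_(i-1)+h_i)·σ_i + h_i·σ_(i+1) = 6(Δ_i − Δ_(i-1)) read
  1·σ_0 + 4·σ_1 + 1·σ_2 = 6(Δ_1 - Δ_0) = -30
  1·σ_1 + 4·σ_2 + 1·σ_3 = 6(Δ_2 - Δ_1) = 6
  1·σ_2 + 4·σ_3 + 1·σ_4 = 6(Δ_3 - Δ_2) = 54
Natural end conditions: σ_0 = σ_4 = 0.
Hence σ_0 = 0, σ_1 = -15/2, σ_2 = 0, σ_3 = 27/2, σ_4 = 0.
On [3, 4], S(x) = -1 + 1/2·(x - 3) + 27/4·(x - 3)² - 9/4·(x - 3)³.
With (x - 3) = 3/4: S(15/4) = 569/256.

2.2227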